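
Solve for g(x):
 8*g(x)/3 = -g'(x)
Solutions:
 g(x) = C1*exp(-8*x/3)


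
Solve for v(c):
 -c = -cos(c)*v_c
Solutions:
 v(c) = C1 + Integral(c/cos(c), c)


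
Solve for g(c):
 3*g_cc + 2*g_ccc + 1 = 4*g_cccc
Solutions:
 g(c) = C1 + C2*c + C3*exp(c*(1 - sqrt(13))/4) + C4*exp(c*(1 + sqrt(13))/4) - c^2/6


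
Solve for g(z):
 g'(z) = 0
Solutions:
 g(z) = C1


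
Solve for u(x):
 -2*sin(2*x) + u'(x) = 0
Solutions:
 u(x) = C1 - cos(2*x)


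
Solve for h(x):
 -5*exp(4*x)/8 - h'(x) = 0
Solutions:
 h(x) = C1 - 5*exp(4*x)/32


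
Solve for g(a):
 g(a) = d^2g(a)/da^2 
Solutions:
 g(a) = C1*exp(-a) + C2*exp(a)


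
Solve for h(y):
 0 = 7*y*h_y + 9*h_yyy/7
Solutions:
 h(y) = C1 + Integral(C2*airyai(-3^(1/3)*7^(2/3)*y/3) + C3*airybi(-3^(1/3)*7^(2/3)*y/3), y)


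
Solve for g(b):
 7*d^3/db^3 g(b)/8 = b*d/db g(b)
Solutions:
 g(b) = C1 + Integral(C2*airyai(2*7^(2/3)*b/7) + C3*airybi(2*7^(2/3)*b/7), b)


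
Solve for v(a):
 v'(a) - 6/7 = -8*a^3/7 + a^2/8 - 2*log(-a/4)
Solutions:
 v(a) = C1 - 2*a^4/7 + a^3/24 - 2*a*log(-a) + a*(4*log(2) + 20/7)


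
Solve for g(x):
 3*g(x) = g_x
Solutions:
 g(x) = C1*exp(3*x)


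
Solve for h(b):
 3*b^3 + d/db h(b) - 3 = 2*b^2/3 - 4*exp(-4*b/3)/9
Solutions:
 h(b) = C1 - 3*b^4/4 + 2*b^3/9 + 3*b + exp(-4*b/3)/3


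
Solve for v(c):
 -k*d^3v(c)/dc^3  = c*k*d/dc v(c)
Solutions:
 v(c) = C1 + Integral(C2*airyai(-c) + C3*airybi(-c), c)


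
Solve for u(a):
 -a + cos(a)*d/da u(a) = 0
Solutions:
 u(a) = C1 + Integral(a/cos(a), a)


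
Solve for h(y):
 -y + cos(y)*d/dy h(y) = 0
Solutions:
 h(y) = C1 + Integral(y/cos(y), y)


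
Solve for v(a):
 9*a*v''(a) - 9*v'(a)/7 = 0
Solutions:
 v(a) = C1 + C2*a^(8/7)


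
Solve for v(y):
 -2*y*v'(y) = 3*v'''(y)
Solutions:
 v(y) = C1 + Integral(C2*airyai(-2^(1/3)*3^(2/3)*y/3) + C3*airybi(-2^(1/3)*3^(2/3)*y/3), y)


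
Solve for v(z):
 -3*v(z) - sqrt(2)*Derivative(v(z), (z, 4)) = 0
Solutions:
 v(z) = (C1*sin(2^(3/8)*3^(1/4)*z/2) + C2*cos(2^(3/8)*3^(1/4)*z/2))*exp(-2^(3/8)*3^(1/4)*z/2) + (C3*sin(2^(3/8)*3^(1/4)*z/2) + C4*cos(2^(3/8)*3^(1/4)*z/2))*exp(2^(3/8)*3^(1/4)*z/2)


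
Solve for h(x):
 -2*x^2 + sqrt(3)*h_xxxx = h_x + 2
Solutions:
 h(x) = C1 + C4*exp(3^(5/6)*x/3) - 2*x^3/3 - 2*x + (C2*sin(3^(1/3)*x/2) + C3*cos(3^(1/3)*x/2))*exp(-3^(5/6)*x/6)


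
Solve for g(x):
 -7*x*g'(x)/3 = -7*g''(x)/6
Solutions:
 g(x) = C1 + C2*erfi(x)


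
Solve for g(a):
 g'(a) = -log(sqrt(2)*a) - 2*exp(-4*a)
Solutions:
 g(a) = C1 - a*log(a) + a*(1 - log(2)/2) + exp(-4*a)/2


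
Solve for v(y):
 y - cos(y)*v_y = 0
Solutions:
 v(y) = C1 + Integral(y/cos(y), y)


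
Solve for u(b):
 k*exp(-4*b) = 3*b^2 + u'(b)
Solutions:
 u(b) = C1 - b^3 - k*exp(-4*b)/4


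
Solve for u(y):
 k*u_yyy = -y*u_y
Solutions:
 u(y) = C1 + Integral(C2*airyai(y*(-1/k)^(1/3)) + C3*airybi(y*(-1/k)^(1/3)), y)


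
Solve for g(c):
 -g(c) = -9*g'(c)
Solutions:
 g(c) = C1*exp(c/9)


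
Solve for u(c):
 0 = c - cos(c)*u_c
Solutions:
 u(c) = C1 + Integral(c/cos(c), c)


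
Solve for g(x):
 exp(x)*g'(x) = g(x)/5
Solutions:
 g(x) = C1*exp(-exp(-x)/5)


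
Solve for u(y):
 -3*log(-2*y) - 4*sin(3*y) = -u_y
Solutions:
 u(y) = C1 + 3*y*log(-y) - 3*y + 3*y*log(2) - 4*cos(3*y)/3


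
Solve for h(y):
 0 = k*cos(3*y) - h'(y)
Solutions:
 h(y) = C1 + k*sin(3*y)/3


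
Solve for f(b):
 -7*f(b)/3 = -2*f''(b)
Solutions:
 f(b) = C1*exp(-sqrt(42)*b/6) + C2*exp(sqrt(42)*b/6)


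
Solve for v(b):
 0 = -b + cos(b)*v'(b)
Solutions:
 v(b) = C1 + Integral(b/cos(b), b)


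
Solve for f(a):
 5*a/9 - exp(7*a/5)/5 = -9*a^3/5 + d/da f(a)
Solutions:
 f(a) = C1 + 9*a^4/20 + 5*a^2/18 - exp(7*a/5)/7


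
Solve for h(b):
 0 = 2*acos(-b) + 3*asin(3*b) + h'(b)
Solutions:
 h(b) = C1 - 2*b*acos(-b) - 3*b*asin(3*b) - sqrt(1 - 9*b^2) - 2*sqrt(1 - b^2)


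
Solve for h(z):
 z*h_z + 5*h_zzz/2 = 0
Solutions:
 h(z) = C1 + Integral(C2*airyai(-2^(1/3)*5^(2/3)*z/5) + C3*airybi(-2^(1/3)*5^(2/3)*z/5), z)


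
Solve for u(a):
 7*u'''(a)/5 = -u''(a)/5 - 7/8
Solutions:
 u(a) = C1 + C2*a + C3*exp(-a/7) - 35*a^2/16


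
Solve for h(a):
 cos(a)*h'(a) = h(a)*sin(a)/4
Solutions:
 h(a) = C1/cos(a)^(1/4)


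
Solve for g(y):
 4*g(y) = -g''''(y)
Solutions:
 g(y) = (C1*sin(y) + C2*cos(y))*exp(-y) + (C3*sin(y) + C4*cos(y))*exp(y)


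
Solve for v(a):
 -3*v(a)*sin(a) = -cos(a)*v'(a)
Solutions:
 v(a) = C1/cos(a)^3


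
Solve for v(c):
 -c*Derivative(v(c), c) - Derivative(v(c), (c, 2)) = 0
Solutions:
 v(c) = C1 + C2*erf(sqrt(2)*c/2)


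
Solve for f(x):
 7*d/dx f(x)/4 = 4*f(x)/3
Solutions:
 f(x) = C1*exp(16*x/21)


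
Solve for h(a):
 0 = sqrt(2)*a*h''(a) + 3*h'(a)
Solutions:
 h(a) = C1 + C2*a^(1 - 3*sqrt(2)/2)


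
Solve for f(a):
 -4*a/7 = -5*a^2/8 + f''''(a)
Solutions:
 f(a) = C1 + C2*a + C3*a^2 + C4*a^3 + a^6/576 - a^5/210


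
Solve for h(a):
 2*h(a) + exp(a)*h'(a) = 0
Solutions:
 h(a) = C1*exp(2*exp(-a))


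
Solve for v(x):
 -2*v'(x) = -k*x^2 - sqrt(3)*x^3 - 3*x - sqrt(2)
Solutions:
 v(x) = C1 + k*x^3/6 + sqrt(3)*x^4/8 + 3*x^2/4 + sqrt(2)*x/2


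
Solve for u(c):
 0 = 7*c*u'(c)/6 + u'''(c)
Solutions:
 u(c) = C1 + Integral(C2*airyai(-6^(2/3)*7^(1/3)*c/6) + C3*airybi(-6^(2/3)*7^(1/3)*c/6), c)


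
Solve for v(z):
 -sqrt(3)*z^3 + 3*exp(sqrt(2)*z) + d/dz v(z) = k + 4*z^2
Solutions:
 v(z) = C1 + k*z + sqrt(3)*z^4/4 + 4*z^3/3 - 3*sqrt(2)*exp(sqrt(2)*z)/2


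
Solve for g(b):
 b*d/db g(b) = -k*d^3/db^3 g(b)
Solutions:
 g(b) = C1 + Integral(C2*airyai(b*(-1/k)^(1/3)) + C3*airybi(b*(-1/k)^(1/3)), b)


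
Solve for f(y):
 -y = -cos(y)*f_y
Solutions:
 f(y) = C1 + Integral(y/cos(y), y)


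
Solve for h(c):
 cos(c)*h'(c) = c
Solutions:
 h(c) = C1 + Integral(c/cos(c), c)


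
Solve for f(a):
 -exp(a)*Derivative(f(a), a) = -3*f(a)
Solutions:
 f(a) = C1*exp(-3*exp(-a))


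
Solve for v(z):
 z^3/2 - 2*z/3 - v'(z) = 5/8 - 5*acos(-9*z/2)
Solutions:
 v(z) = C1 + z^4/8 - z^2/3 + 5*z*acos(-9*z/2) - 5*z/8 + 5*sqrt(4 - 81*z^2)/9


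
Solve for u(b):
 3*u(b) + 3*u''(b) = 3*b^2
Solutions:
 u(b) = C1*sin(b) + C2*cos(b) + b^2 - 2


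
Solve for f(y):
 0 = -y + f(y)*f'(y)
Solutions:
 f(y) = -sqrt(C1 + y^2)
 f(y) = sqrt(C1 + y^2)


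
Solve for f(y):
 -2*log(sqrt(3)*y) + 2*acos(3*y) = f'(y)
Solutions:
 f(y) = C1 - 2*y*log(y) + 2*y*acos(3*y) - y*log(3) + 2*y - 2*sqrt(1 - 9*y^2)/3


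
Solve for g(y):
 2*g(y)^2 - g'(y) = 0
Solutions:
 g(y) = -1/(C1 + 2*y)


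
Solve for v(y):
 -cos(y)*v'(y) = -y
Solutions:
 v(y) = C1 + Integral(y/cos(y), y)


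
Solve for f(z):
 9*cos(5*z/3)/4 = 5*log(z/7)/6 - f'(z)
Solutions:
 f(z) = C1 + 5*z*log(z)/6 - 5*z*log(7)/6 - 5*z/6 - 27*sin(5*z/3)/20


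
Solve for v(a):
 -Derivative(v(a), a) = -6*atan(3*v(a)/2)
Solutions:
 Integral(1/atan(3*_y/2), (_y, v(a))) = C1 + 6*a


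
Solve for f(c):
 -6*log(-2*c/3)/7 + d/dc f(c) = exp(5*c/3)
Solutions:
 f(c) = C1 + 6*c*log(-c)/7 + 6*c*(-log(3) - 1 + log(2))/7 + 3*exp(5*c/3)/5


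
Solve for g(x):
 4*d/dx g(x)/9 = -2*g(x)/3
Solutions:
 g(x) = C1*exp(-3*x/2)


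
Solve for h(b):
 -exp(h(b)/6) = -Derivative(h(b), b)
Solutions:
 h(b) = 6*log(-1/(C1 + b)) + 6*log(6)


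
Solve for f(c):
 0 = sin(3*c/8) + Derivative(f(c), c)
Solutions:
 f(c) = C1 + 8*cos(3*c/8)/3


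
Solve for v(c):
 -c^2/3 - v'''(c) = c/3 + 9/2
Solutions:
 v(c) = C1 + C2*c + C3*c^2 - c^5/180 - c^4/72 - 3*c^3/4


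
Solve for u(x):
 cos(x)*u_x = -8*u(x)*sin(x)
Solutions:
 u(x) = C1*cos(x)^8


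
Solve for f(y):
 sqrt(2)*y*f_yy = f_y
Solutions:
 f(y) = C1 + C2*y^(sqrt(2)/2 + 1)


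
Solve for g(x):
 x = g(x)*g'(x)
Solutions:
 g(x) = -sqrt(C1 + x^2)
 g(x) = sqrt(C1 + x^2)


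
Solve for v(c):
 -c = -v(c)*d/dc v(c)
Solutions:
 v(c) = -sqrt(C1 + c^2)
 v(c) = sqrt(C1 + c^2)


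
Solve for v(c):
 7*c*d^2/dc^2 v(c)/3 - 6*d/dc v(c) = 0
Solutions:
 v(c) = C1 + C2*c^(25/7)


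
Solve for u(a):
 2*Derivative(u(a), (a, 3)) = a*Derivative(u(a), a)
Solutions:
 u(a) = C1 + Integral(C2*airyai(2^(2/3)*a/2) + C3*airybi(2^(2/3)*a/2), a)


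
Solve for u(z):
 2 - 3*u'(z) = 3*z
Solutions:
 u(z) = C1 - z^2/2 + 2*z/3


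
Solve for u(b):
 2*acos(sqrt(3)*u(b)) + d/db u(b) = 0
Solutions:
 Integral(1/acos(sqrt(3)*_y), (_y, u(b))) = C1 - 2*b


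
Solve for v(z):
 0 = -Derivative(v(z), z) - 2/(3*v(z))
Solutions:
 v(z) = -sqrt(C1 - 12*z)/3
 v(z) = sqrt(C1 - 12*z)/3


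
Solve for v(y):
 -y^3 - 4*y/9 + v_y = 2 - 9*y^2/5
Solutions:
 v(y) = C1 + y^4/4 - 3*y^3/5 + 2*y^2/9 + 2*y


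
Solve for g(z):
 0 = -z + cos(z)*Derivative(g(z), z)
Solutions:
 g(z) = C1 + Integral(z/cos(z), z)


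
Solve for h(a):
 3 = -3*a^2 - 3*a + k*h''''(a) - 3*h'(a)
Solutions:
 h(a) = C1 + C2*exp(3^(1/3)*a*(1/k)^(1/3)) + C3*exp(a*(-3^(1/3) + 3^(5/6)*I)*(1/k)^(1/3)/2) + C4*exp(-a*(3^(1/3) + 3^(5/6)*I)*(1/k)^(1/3)/2) - a^3/3 - a^2/2 - a


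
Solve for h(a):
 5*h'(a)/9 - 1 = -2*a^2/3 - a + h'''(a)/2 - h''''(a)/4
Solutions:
 h(a) = C1 + C2*exp(a*(2*2^(2/3)/(sqrt(105) + 11)^(1/3) + 2^(1/3)*(sqrt(105) + 11)^(1/3) + 4)/6)*sin(2^(1/3)*sqrt(3)*a*(-(sqrt(105) + 11)^(1/3) + 2*2^(1/3)/(sqrt(105) + 11)^(1/3))/6) + C3*exp(a*(2*2^(2/3)/(sqrt(105) + 11)^(1/3) + 2^(1/3)*(sqrt(105) + 11)^(1/3) + 4)/6)*cos(2^(1/3)*sqrt(3)*a*(-(sqrt(105) + 11)^(1/3) + 2*2^(1/3)/(sqrt(105) + 11)^(1/3))/6) + C4*exp(a*(-2^(1/3)*(sqrt(105) + 11)^(1/3) - 2*2^(2/3)/(sqrt(105) + 11)^(1/3) + 2)/3) - 2*a^3/5 - 9*a^2/10 - 9*a/25


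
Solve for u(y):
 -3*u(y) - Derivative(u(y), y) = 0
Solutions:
 u(y) = C1*exp(-3*y)


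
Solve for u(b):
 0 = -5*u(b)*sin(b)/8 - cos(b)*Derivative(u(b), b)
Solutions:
 u(b) = C1*cos(b)^(5/8)


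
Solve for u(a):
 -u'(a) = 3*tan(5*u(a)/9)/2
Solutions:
 u(a) = -9*asin(C1*exp(-5*a/6))/5 + 9*pi/5
 u(a) = 9*asin(C1*exp(-5*a/6))/5


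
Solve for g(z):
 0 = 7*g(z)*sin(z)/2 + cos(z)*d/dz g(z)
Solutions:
 g(z) = C1*cos(z)^(7/2)


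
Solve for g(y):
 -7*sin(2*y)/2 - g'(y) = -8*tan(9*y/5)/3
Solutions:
 g(y) = C1 - 40*log(cos(9*y/5))/27 + 7*cos(2*y)/4


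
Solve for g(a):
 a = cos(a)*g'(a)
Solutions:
 g(a) = C1 + Integral(a/cos(a), a)


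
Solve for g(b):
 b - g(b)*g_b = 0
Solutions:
 g(b) = -sqrt(C1 + b^2)
 g(b) = sqrt(C1 + b^2)


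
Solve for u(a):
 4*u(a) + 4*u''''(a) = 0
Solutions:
 u(a) = (C1*sin(sqrt(2)*a/2) + C2*cos(sqrt(2)*a/2))*exp(-sqrt(2)*a/2) + (C3*sin(sqrt(2)*a/2) + C4*cos(sqrt(2)*a/2))*exp(sqrt(2)*a/2)


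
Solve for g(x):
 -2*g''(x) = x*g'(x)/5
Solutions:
 g(x) = C1 + C2*erf(sqrt(5)*x/10)


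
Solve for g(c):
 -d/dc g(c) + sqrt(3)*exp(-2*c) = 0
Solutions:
 g(c) = C1 - sqrt(3)*exp(-2*c)/2


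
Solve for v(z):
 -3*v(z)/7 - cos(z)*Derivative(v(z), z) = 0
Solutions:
 v(z) = C1*(sin(z) - 1)^(3/14)/(sin(z) + 1)^(3/14)


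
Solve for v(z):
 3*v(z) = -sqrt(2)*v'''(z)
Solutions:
 v(z) = C3*exp(-2^(5/6)*3^(1/3)*z/2) + (C1*sin(6^(5/6)*z/4) + C2*cos(6^(5/6)*z/4))*exp(2^(5/6)*3^(1/3)*z/4)


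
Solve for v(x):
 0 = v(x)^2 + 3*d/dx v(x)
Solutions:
 v(x) = 3/(C1 + x)


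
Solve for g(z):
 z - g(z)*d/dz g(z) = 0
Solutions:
 g(z) = -sqrt(C1 + z^2)
 g(z) = sqrt(C1 + z^2)


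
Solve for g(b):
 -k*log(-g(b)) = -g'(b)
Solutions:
 -li(-g(b)) = C1 + b*k


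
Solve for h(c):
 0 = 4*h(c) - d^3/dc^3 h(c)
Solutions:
 h(c) = C3*exp(2^(2/3)*c) + (C1*sin(2^(2/3)*sqrt(3)*c/2) + C2*cos(2^(2/3)*sqrt(3)*c/2))*exp(-2^(2/3)*c/2)


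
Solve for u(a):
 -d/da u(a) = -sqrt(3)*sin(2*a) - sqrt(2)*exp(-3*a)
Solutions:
 u(a) = C1 - sqrt(3)*cos(2*a)/2 - sqrt(2)*exp(-3*a)/3


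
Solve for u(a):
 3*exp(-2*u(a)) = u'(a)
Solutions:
 u(a) = log(-sqrt(C1 + 6*a))
 u(a) = log(C1 + 6*a)/2


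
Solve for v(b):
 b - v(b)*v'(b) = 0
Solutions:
 v(b) = -sqrt(C1 + b^2)
 v(b) = sqrt(C1 + b^2)


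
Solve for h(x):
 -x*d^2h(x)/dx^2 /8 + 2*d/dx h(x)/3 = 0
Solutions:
 h(x) = C1 + C2*x^(19/3)


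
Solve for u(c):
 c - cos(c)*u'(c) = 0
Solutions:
 u(c) = C1 + Integral(c/cos(c), c)


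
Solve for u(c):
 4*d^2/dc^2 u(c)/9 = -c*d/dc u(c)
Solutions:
 u(c) = C1 + C2*erf(3*sqrt(2)*c/4)


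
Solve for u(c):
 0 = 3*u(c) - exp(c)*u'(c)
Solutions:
 u(c) = C1*exp(-3*exp(-c))


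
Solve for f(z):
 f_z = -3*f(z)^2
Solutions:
 f(z) = 1/(C1 + 3*z)


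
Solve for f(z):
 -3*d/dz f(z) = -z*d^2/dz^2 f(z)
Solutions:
 f(z) = C1 + C2*z^4


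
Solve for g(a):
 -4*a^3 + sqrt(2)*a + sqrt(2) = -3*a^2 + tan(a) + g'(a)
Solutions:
 g(a) = C1 - a^4 + a^3 + sqrt(2)*a^2/2 + sqrt(2)*a + log(cos(a))


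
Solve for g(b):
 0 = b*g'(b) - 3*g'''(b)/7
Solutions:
 g(b) = C1 + Integral(C2*airyai(3^(2/3)*7^(1/3)*b/3) + C3*airybi(3^(2/3)*7^(1/3)*b/3), b)


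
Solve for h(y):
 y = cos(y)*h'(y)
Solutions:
 h(y) = C1 + Integral(y/cos(y), y)


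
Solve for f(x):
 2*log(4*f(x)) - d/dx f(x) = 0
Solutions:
 -Integral(1/(log(_y) + 2*log(2)), (_y, f(x)))/2 = C1 - x


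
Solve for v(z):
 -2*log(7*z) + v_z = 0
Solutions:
 v(z) = C1 + 2*z*log(z) - 2*z + z*log(49)


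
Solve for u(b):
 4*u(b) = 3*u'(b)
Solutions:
 u(b) = C1*exp(4*b/3)


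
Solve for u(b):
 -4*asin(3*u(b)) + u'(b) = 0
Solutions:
 Integral(1/asin(3*_y), (_y, u(b))) = C1 + 4*b


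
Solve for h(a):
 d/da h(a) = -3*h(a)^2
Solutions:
 h(a) = 1/(C1 + 3*a)


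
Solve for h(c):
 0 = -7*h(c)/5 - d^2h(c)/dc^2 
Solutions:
 h(c) = C1*sin(sqrt(35)*c/5) + C2*cos(sqrt(35)*c/5)


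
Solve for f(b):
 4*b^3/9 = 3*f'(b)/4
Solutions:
 f(b) = C1 + 4*b^4/27


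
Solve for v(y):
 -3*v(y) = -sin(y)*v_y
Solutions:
 v(y) = C1*(cos(y) - 1)^(3/2)/(cos(y) + 1)^(3/2)


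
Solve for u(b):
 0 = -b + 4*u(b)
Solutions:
 u(b) = b/4


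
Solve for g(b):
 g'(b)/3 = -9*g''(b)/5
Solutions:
 g(b) = C1 + C2*exp(-5*b/27)


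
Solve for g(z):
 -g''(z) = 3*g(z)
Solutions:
 g(z) = C1*sin(sqrt(3)*z) + C2*cos(sqrt(3)*z)


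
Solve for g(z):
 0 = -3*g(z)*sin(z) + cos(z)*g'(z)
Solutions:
 g(z) = C1/cos(z)^3


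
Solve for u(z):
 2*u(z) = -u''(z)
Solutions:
 u(z) = C1*sin(sqrt(2)*z) + C2*cos(sqrt(2)*z)


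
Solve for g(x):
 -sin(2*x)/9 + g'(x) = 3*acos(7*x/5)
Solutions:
 g(x) = C1 + 3*x*acos(7*x/5) - 3*sqrt(25 - 49*x^2)/7 - cos(2*x)/18


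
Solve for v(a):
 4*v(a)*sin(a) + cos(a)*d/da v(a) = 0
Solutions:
 v(a) = C1*cos(a)^4


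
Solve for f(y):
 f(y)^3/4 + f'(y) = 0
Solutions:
 f(y) = -sqrt(2)*sqrt(-1/(C1 - y))
 f(y) = sqrt(2)*sqrt(-1/(C1 - y))


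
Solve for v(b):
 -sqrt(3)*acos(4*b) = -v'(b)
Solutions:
 v(b) = C1 + sqrt(3)*(b*acos(4*b) - sqrt(1 - 16*b^2)/4)


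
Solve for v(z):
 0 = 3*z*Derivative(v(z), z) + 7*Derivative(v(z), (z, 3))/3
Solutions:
 v(z) = C1 + Integral(C2*airyai(-21^(2/3)*z/7) + C3*airybi(-21^(2/3)*z/7), z)


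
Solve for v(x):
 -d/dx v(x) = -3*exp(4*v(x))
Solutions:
 v(x) = log(-(-1/(C1 + 12*x))^(1/4))
 v(x) = log(-1/(C1 + 12*x))/4
 v(x) = log(-I*(-1/(C1 + 12*x))^(1/4))
 v(x) = log(I*(-1/(C1 + 12*x))^(1/4))


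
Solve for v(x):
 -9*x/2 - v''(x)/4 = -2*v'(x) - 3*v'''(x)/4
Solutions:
 v(x) = C1 + 9*x^2/8 + 9*x/32 + (C2*sin(sqrt(95)*x/6) + C3*cos(sqrt(95)*x/6))*exp(x/6)


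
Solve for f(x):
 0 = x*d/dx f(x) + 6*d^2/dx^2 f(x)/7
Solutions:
 f(x) = C1 + C2*erf(sqrt(21)*x/6)


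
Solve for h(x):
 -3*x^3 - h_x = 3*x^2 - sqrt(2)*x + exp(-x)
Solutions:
 h(x) = C1 - 3*x^4/4 - x^3 + sqrt(2)*x^2/2 + exp(-x)


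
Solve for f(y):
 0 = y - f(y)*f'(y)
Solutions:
 f(y) = -sqrt(C1 + y^2)
 f(y) = sqrt(C1 + y^2)


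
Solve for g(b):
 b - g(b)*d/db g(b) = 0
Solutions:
 g(b) = -sqrt(C1 + b^2)
 g(b) = sqrt(C1 + b^2)


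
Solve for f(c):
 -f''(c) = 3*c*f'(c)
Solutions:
 f(c) = C1 + C2*erf(sqrt(6)*c/2)


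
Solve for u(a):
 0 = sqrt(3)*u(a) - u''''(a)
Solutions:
 u(a) = C1*exp(-3^(1/8)*a) + C2*exp(3^(1/8)*a) + C3*sin(3^(1/8)*a) + C4*cos(3^(1/8)*a)


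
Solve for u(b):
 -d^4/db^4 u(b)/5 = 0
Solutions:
 u(b) = C1 + C2*b + C3*b^2 + C4*b^3


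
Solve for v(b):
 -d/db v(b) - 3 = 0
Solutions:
 v(b) = C1 - 3*b


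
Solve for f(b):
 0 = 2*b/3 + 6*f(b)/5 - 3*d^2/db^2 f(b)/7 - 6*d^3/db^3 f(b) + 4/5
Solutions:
 f(b) = C1*exp(-b*(5*5^(1/3)/(42*sqrt(777714) + 37039)^(1/3) + 10 + 5^(2/3)*(42*sqrt(777714) + 37039)^(1/3))/420)*sin(sqrt(3)*5^(1/3)*b*(-5^(1/3)*(42*sqrt(777714) + 37039)^(1/3) + 5/(42*sqrt(777714) + 37039)^(1/3))/420) + C2*exp(-b*(5*5^(1/3)/(42*sqrt(777714) + 37039)^(1/3) + 10 + 5^(2/3)*(42*sqrt(777714) + 37039)^(1/3))/420)*cos(sqrt(3)*5^(1/3)*b*(-5^(1/3)*(42*sqrt(777714) + 37039)^(1/3) + 5/(42*sqrt(777714) + 37039)^(1/3))/420) + C3*exp(b*(-5 + 5*5^(1/3)/(42*sqrt(777714) + 37039)^(1/3) + 5^(2/3)*(42*sqrt(777714) + 37039)^(1/3))/210) - 5*b/9 - 2/3


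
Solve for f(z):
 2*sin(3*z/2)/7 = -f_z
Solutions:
 f(z) = C1 + 4*cos(3*z/2)/21


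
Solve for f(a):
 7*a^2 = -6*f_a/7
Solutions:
 f(a) = C1 - 49*a^3/18


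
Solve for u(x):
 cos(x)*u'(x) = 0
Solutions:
 u(x) = C1


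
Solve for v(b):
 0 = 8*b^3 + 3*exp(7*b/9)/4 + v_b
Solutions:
 v(b) = C1 - 2*b^4 - 27*exp(7*b/9)/28


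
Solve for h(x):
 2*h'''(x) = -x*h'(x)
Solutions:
 h(x) = C1 + Integral(C2*airyai(-2^(2/3)*x/2) + C3*airybi(-2^(2/3)*x/2), x)


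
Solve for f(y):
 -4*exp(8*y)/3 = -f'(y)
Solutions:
 f(y) = C1 + exp(8*y)/6


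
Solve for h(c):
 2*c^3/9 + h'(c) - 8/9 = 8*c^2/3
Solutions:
 h(c) = C1 - c^4/18 + 8*c^3/9 + 8*c/9


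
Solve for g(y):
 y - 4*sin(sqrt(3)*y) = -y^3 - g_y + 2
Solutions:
 g(y) = C1 - y^4/4 - y^2/2 + 2*y - 4*sqrt(3)*cos(sqrt(3)*y)/3


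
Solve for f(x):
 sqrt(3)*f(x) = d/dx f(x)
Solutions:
 f(x) = C1*exp(sqrt(3)*x)


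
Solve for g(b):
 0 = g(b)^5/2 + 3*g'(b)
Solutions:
 g(b) = -3^(1/4)*(1/(C1 + 2*b))^(1/4)
 g(b) = 3^(1/4)*(1/(C1 + 2*b))^(1/4)
 g(b) = -3^(1/4)*I*(1/(C1 + 2*b))^(1/4)
 g(b) = 3^(1/4)*I*(1/(C1 + 2*b))^(1/4)


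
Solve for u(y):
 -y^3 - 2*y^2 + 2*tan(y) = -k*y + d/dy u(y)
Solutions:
 u(y) = C1 + k*y^2/2 - y^4/4 - 2*y^3/3 - 2*log(cos(y))


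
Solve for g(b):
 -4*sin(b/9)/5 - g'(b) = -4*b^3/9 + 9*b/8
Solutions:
 g(b) = C1 + b^4/9 - 9*b^2/16 + 36*cos(b/9)/5


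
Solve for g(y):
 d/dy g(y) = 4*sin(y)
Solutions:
 g(y) = C1 - 4*cos(y)


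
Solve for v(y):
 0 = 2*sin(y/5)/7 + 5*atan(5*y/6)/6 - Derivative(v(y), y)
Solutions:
 v(y) = C1 + 5*y*atan(5*y/6)/6 - log(25*y^2 + 36)/2 - 10*cos(y/5)/7


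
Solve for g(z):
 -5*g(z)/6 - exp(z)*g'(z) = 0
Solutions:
 g(z) = C1*exp(5*exp(-z)/6)


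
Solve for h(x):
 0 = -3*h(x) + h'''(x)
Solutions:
 h(x) = C3*exp(3^(1/3)*x) + (C1*sin(3^(5/6)*x/2) + C2*cos(3^(5/6)*x/2))*exp(-3^(1/3)*x/2)


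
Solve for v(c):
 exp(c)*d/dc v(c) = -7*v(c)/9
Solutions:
 v(c) = C1*exp(7*exp(-c)/9)


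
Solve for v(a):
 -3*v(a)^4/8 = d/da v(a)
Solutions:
 v(a) = (-3^(2/3)/3 - 3^(1/6)*I)*(1/(C1 + 3*a))^(1/3)
 v(a) = (-3^(2/3)/3 + 3^(1/6)*I)*(1/(C1 + 3*a))^(1/3)
 v(a) = 2*(1/(C1 + 9*a))^(1/3)


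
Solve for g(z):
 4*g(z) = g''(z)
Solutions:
 g(z) = C1*exp(-2*z) + C2*exp(2*z)


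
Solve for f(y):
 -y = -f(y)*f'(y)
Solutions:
 f(y) = -sqrt(C1 + y^2)
 f(y) = sqrt(C1 + y^2)


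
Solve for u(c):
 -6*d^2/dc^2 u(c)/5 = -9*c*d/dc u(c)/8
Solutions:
 u(c) = C1 + C2*erfi(sqrt(30)*c/8)


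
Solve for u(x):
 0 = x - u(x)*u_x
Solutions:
 u(x) = -sqrt(C1 + x^2)
 u(x) = sqrt(C1 + x^2)


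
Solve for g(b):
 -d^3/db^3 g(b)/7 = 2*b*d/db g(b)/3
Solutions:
 g(b) = C1 + Integral(C2*airyai(-14^(1/3)*3^(2/3)*b/3) + C3*airybi(-14^(1/3)*3^(2/3)*b/3), b)


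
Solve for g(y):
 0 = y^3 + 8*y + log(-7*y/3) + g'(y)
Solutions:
 g(y) = C1 - y^4/4 - 4*y^2 - y*log(-y) + y*(-log(7) + 1 + log(3))


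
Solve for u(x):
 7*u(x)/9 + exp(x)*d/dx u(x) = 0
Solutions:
 u(x) = C1*exp(7*exp(-x)/9)


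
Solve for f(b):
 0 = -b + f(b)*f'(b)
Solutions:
 f(b) = -sqrt(C1 + b^2)
 f(b) = sqrt(C1 + b^2)


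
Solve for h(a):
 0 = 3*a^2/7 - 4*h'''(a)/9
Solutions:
 h(a) = C1 + C2*a + C3*a^2 + 9*a^5/560


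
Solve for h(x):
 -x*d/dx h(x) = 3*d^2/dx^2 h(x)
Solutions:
 h(x) = C1 + C2*erf(sqrt(6)*x/6)


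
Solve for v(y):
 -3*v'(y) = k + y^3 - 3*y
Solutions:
 v(y) = C1 - k*y/3 - y^4/12 + y^2/2


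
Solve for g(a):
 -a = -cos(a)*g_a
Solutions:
 g(a) = C1 + Integral(a/cos(a), a)


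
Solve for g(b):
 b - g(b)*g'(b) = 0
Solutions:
 g(b) = -sqrt(C1 + b^2)
 g(b) = sqrt(C1 + b^2)


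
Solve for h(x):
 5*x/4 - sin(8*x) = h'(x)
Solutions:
 h(x) = C1 + 5*x^2/8 + cos(8*x)/8


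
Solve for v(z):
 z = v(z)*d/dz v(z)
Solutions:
 v(z) = -sqrt(C1 + z^2)
 v(z) = sqrt(C1 + z^2)


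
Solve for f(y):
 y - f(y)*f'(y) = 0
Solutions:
 f(y) = -sqrt(C1 + y^2)
 f(y) = sqrt(C1 + y^2)


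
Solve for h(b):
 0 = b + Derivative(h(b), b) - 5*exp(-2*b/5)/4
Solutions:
 h(b) = C1 - b^2/2 - 25*exp(-2*b/5)/8


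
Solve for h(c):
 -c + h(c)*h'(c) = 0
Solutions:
 h(c) = -sqrt(C1 + c^2)
 h(c) = sqrt(C1 + c^2)


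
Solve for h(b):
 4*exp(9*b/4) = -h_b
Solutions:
 h(b) = C1 - 16*exp(9*b/4)/9


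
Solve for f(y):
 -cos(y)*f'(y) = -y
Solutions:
 f(y) = C1 + Integral(y/cos(y), y)


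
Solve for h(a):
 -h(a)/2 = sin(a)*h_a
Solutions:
 h(a) = C1*(cos(a) + 1)^(1/4)/(cos(a) - 1)^(1/4)


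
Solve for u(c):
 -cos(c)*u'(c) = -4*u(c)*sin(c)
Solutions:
 u(c) = C1/cos(c)^4


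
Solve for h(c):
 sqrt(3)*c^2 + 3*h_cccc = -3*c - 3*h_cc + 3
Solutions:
 h(c) = C1 + C2*c + C3*sin(c) + C4*cos(c) - sqrt(3)*c^4/36 - c^3/6 + c^2*(3 + 2*sqrt(3))/6


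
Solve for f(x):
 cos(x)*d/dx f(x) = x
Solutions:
 f(x) = C1 + Integral(x/cos(x), x)


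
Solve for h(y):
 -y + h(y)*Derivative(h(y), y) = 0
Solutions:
 h(y) = -sqrt(C1 + y^2)
 h(y) = sqrt(C1 + y^2)


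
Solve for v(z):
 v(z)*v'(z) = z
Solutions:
 v(z) = -sqrt(C1 + z^2)
 v(z) = sqrt(C1 + z^2)


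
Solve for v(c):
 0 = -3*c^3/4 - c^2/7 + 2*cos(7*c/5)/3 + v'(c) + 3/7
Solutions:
 v(c) = C1 + 3*c^4/16 + c^3/21 - 3*c/7 - 10*sin(7*c/5)/21


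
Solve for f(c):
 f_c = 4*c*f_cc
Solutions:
 f(c) = C1 + C2*c^(5/4)


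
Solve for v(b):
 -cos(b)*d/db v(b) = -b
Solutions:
 v(b) = C1 + Integral(b/cos(b), b)


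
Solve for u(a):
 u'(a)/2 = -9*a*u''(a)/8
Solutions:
 u(a) = C1 + C2*a^(5/9)


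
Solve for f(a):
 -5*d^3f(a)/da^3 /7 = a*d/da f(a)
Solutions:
 f(a) = C1 + Integral(C2*airyai(-5^(2/3)*7^(1/3)*a/5) + C3*airybi(-5^(2/3)*7^(1/3)*a/5), a)


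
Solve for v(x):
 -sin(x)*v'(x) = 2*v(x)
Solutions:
 v(x) = C1*(cos(x) + 1)/(cos(x) - 1)


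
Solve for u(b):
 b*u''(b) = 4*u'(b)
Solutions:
 u(b) = C1 + C2*b^5


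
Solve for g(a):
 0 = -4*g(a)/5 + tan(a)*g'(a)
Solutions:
 g(a) = C1*sin(a)^(4/5)


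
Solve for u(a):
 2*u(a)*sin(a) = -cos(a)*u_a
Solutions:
 u(a) = C1*cos(a)^2


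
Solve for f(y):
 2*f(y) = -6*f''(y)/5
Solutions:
 f(y) = C1*sin(sqrt(15)*y/3) + C2*cos(sqrt(15)*y/3)


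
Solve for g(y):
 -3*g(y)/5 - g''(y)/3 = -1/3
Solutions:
 g(y) = C1*sin(3*sqrt(5)*y/5) + C2*cos(3*sqrt(5)*y/5) + 5/9


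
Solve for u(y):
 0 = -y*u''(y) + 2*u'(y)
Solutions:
 u(y) = C1 + C2*y^3


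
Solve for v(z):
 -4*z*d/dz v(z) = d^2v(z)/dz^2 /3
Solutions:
 v(z) = C1 + C2*erf(sqrt(6)*z)


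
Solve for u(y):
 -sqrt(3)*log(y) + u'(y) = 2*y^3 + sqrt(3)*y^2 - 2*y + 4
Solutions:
 u(y) = C1 + y^4/2 + sqrt(3)*y^3/3 - y^2 + sqrt(3)*y*log(y) - sqrt(3)*y + 4*y


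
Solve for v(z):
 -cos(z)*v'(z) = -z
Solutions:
 v(z) = C1 + Integral(z/cos(z), z)


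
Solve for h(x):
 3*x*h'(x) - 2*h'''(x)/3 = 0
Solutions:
 h(x) = C1 + Integral(C2*airyai(6^(2/3)*x/2) + C3*airybi(6^(2/3)*x/2), x)


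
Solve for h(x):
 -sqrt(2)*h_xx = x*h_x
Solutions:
 h(x) = C1 + C2*erf(2^(1/4)*x/2)


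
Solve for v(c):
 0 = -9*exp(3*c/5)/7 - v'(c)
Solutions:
 v(c) = C1 - 15*exp(3*c/5)/7


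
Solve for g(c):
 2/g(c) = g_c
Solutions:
 g(c) = -sqrt(C1 + 4*c)
 g(c) = sqrt(C1 + 4*c)


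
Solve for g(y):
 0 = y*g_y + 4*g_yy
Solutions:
 g(y) = C1 + C2*erf(sqrt(2)*y/4)


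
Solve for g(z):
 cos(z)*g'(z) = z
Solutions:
 g(z) = C1 + Integral(z/cos(z), z)


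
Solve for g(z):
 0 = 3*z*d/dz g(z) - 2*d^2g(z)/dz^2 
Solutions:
 g(z) = C1 + C2*erfi(sqrt(3)*z/2)


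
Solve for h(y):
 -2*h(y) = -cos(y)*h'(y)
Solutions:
 h(y) = C1*(sin(y) + 1)/(sin(y) - 1)


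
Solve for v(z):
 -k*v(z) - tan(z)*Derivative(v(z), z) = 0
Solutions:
 v(z) = C1*exp(-k*log(sin(z)))


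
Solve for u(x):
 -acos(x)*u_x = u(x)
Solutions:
 u(x) = C1*exp(-Integral(1/acos(x), x))


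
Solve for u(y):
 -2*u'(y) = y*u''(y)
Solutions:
 u(y) = C1 + C2/y


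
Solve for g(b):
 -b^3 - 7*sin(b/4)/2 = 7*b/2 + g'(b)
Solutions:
 g(b) = C1 - b^4/4 - 7*b^2/4 + 14*cos(b/4)


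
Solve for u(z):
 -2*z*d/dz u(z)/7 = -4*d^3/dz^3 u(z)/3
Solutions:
 u(z) = C1 + Integral(C2*airyai(14^(2/3)*3^(1/3)*z/14) + C3*airybi(14^(2/3)*3^(1/3)*z/14), z)


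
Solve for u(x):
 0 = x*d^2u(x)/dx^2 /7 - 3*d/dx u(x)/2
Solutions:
 u(x) = C1 + C2*x^(23/2)


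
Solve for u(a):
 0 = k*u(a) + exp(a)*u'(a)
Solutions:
 u(a) = C1*exp(k*exp(-a))


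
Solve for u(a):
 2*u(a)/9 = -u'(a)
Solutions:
 u(a) = C1*exp(-2*a/9)


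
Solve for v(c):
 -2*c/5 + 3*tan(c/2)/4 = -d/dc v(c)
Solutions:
 v(c) = C1 + c^2/5 + 3*log(cos(c/2))/2


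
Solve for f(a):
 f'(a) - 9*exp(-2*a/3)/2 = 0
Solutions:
 f(a) = C1 - 27*exp(-2*a/3)/4


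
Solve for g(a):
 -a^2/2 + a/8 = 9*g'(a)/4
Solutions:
 g(a) = C1 - 2*a^3/27 + a^2/36


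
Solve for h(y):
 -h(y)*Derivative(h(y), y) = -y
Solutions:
 h(y) = -sqrt(C1 + y^2)
 h(y) = sqrt(C1 + y^2)


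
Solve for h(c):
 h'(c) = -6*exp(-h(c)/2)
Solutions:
 h(c) = 2*log(C1 - 3*c)


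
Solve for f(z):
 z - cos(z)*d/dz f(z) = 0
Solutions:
 f(z) = C1 + Integral(z/cos(z), z)


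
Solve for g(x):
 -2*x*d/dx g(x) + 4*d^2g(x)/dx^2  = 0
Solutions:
 g(x) = C1 + C2*erfi(x/2)


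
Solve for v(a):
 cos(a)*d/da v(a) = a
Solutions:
 v(a) = C1 + Integral(a/cos(a), a)


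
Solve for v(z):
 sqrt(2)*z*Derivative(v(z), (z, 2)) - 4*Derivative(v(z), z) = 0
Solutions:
 v(z) = C1 + C2*z^(1 + 2*sqrt(2))


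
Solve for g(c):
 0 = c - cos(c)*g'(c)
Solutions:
 g(c) = C1 + Integral(c/cos(c), c)


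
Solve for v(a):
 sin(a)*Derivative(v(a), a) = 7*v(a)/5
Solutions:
 v(a) = C1*(cos(a) - 1)^(7/10)/(cos(a) + 1)^(7/10)


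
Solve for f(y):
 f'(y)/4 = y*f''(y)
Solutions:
 f(y) = C1 + C2*y^(5/4)


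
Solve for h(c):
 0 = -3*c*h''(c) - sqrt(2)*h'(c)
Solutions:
 h(c) = C1 + C2*c^(1 - sqrt(2)/3)


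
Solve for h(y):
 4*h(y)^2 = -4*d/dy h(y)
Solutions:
 h(y) = 1/(C1 + y)


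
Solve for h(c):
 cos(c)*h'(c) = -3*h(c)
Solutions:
 h(c) = C1*(sin(c) - 1)^(3/2)/(sin(c) + 1)^(3/2)


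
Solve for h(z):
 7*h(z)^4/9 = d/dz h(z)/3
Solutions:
 h(z) = (-1/(C1 + 7*z))^(1/3)
 h(z) = (-1/(C1 + 7*z))^(1/3)*(-1 - sqrt(3)*I)/2
 h(z) = (-1/(C1 + 7*z))^(1/3)*(-1 + sqrt(3)*I)/2


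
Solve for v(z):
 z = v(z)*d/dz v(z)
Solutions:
 v(z) = -sqrt(C1 + z^2)
 v(z) = sqrt(C1 + z^2)


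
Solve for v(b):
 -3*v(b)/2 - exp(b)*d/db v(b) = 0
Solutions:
 v(b) = C1*exp(3*exp(-b)/2)


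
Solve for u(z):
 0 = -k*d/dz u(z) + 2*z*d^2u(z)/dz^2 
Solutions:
 u(z) = C1 + z^(re(k)/2 + 1)*(C2*sin(log(z)*Abs(im(k))/2) + C3*cos(log(z)*im(k)/2))


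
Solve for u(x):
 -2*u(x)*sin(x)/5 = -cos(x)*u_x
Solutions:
 u(x) = C1/cos(x)^(2/5)


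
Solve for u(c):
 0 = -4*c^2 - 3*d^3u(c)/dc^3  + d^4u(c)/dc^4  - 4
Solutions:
 u(c) = C1 + C2*c + C3*c^2 + C4*exp(3*c) - c^5/45 - c^4/27 - 22*c^3/81


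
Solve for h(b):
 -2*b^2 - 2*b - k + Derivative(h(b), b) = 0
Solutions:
 h(b) = C1 + 2*b^3/3 + b^2 + b*k


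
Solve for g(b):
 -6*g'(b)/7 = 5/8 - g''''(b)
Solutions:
 g(b) = C1 + C4*exp(6^(1/3)*7^(2/3)*b/7) - 35*b/48 + (C2*sin(2^(1/3)*3^(5/6)*7^(2/3)*b/14) + C3*cos(2^(1/3)*3^(5/6)*7^(2/3)*b/14))*exp(-6^(1/3)*7^(2/3)*b/14)


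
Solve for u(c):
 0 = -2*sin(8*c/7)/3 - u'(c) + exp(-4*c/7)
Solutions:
 u(c) = C1 + 7*cos(8*c/7)/12 - 7*exp(-4*c/7)/4


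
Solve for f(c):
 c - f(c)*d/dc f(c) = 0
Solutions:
 f(c) = -sqrt(C1 + c^2)
 f(c) = sqrt(C1 + c^2)


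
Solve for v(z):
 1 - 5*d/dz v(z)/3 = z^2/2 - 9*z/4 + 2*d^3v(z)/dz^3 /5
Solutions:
 v(z) = C1 + C2*sin(5*sqrt(6)*z/6) + C3*cos(5*sqrt(6)*z/6) - z^3/10 + 27*z^2/40 + 93*z/125


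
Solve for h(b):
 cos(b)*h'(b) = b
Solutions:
 h(b) = C1 + Integral(b/cos(b), b)


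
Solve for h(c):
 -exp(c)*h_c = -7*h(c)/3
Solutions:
 h(c) = C1*exp(-7*exp(-c)/3)


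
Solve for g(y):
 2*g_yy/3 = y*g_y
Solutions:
 g(y) = C1 + C2*erfi(sqrt(3)*y/2)


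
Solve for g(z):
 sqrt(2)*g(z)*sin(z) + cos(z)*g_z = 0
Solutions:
 g(z) = C1*cos(z)^(sqrt(2))


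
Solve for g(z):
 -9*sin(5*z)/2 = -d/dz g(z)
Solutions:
 g(z) = C1 - 9*cos(5*z)/10


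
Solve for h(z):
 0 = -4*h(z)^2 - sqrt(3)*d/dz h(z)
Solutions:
 h(z) = 3/(C1 + 4*sqrt(3)*z)


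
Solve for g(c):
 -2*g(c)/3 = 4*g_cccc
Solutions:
 g(c) = (C1*sin(2^(1/4)*3^(3/4)*c/6) + C2*cos(2^(1/4)*3^(3/4)*c/6))*exp(-2^(1/4)*3^(3/4)*c/6) + (C3*sin(2^(1/4)*3^(3/4)*c/6) + C4*cos(2^(1/4)*3^(3/4)*c/6))*exp(2^(1/4)*3^(3/4)*c/6)


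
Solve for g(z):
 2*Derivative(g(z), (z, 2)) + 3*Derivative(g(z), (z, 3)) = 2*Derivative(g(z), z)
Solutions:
 g(z) = C1 + C2*exp(z*(-1 + sqrt(7))/3) + C3*exp(-z*(1 + sqrt(7))/3)


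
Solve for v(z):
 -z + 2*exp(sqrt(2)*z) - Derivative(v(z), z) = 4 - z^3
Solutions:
 v(z) = C1 + z^4/4 - z^2/2 - 4*z + sqrt(2)*exp(sqrt(2)*z)


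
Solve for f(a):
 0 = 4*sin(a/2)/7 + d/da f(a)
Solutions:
 f(a) = C1 + 8*cos(a/2)/7


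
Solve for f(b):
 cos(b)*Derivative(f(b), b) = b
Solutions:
 f(b) = C1 + Integral(b/cos(b), b)


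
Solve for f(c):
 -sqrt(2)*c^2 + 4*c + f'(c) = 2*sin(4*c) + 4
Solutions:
 f(c) = C1 + sqrt(2)*c^3/3 - 2*c^2 + 4*c - cos(4*c)/2


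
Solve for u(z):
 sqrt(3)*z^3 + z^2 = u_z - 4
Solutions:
 u(z) = C1 + sqrt(3)*z^4/4 + z^3/3 + 4*z


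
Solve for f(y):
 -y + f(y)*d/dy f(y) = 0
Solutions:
 f(y) = -sqrt(C1 + y^2)
 f(y) = sqrt(C1 + y^2)


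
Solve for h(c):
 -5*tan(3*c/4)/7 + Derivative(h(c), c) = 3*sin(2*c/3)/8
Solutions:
 h(c) = C1 - 20*log(cos(3*c/4))/21 - 9*cos(2*c/3)/16


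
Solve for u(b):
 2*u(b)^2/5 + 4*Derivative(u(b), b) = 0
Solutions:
 u(b) = 10/(C1 + b)


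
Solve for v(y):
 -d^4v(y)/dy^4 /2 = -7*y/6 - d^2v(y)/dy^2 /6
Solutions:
 v(y) = C1 + C2*y + C3*exp(-sqrt(3)*y/3) + C4*exp(sqrt(3)*y/3) - 7*y^3/6


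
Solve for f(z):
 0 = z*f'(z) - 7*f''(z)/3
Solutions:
 f(z) = C1 + C2*erfi(sqrt(42)*z/14)


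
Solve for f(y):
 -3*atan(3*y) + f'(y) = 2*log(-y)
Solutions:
 f(y) = C1 + 2*y*log(-y) + 3*y*atan(3*y) - 2*y - log(9*y^2 + 1)/2


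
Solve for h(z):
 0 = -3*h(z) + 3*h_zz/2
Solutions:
 h(z) = C1*exp(-sqrt(2)*z) + C2*exp(sqrt(2)*z)


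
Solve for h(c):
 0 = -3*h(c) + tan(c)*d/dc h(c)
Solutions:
 h(c) = C1*sin(c)^3


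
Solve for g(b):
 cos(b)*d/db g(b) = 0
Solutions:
 g(b) = C1


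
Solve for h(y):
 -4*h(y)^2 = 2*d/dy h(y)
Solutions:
 h(y) = 1/(C1 + 2*y)


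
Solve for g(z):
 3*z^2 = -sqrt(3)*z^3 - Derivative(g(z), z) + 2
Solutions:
 g(z) = C1 - sqrt(3)*z^4/4 - z^3 + 2*z


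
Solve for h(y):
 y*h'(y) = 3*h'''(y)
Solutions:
 h(y) = C1 + Integral(C2*airyai(3^(2/3)*y/3) + C3*airybi(3^(2/3)*y/3), y)


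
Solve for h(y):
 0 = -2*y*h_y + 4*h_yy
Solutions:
 h(y) = C1 + C2*erfi(y/2)


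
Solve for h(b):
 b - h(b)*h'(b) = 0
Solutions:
 h(b) = -sqrt(C1 + b^2)
 h(b) = sqrt(C1 + b^2)


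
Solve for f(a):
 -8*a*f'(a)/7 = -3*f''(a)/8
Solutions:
 f(a) = C1 + C2*erfi(4*sqrt(42)*a/21)


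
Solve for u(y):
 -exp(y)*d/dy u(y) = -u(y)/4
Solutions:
 u(y) = C1*exp(-exp(-y)/4)


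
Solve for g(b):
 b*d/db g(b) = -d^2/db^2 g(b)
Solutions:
 g(b) = C1 + C2*erf(sqrt(2)*b/2)


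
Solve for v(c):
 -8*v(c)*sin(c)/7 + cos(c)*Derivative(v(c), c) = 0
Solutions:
 v(c) = C1/cos(c)^(8/7)


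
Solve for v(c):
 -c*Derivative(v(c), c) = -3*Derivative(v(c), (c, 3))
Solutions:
 v(c) = C1 + Integral(C2*airyai(3^(2/3)*c/3) + C3*airybi(3^(2/3)*c/3), c)


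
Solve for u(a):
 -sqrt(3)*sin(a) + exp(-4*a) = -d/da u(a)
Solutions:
 u(a) = C1 - sqrt(3)*cos(a) + exp(-4*a)/4


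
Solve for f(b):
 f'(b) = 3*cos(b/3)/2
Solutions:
 f(b) = C1 + 9*sin(b/3)/2


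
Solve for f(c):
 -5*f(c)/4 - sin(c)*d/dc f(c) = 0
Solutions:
 f(c) = C1*(cos(c) + 1)^(5/8)/(cos(c) - 1)^(5/8)


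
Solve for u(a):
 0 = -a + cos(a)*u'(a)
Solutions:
 u(a) = C1 + Integral(a/cos(a), a)


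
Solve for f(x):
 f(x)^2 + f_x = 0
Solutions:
 f(x) = 1/(C1 + x)


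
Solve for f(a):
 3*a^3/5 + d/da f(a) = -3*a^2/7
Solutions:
 f(a) = C1 - 3*a^4/20 - a^3/7


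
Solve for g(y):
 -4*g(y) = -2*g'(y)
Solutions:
 g(y) = C1*exp(2*y)


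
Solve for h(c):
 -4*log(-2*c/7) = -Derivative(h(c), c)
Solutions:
 h(c) = C1 + 4*c*log(-c) + 4*c*(-log(7) - 1 + log(2))


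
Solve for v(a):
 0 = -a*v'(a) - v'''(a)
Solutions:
 v(a) = C1 + Integral(C2*airyai(-a) + C3*airybi(-a), a)


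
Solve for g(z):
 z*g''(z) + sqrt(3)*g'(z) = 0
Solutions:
 g(z) = C1 + C2*z^(1 - sqrt(3))


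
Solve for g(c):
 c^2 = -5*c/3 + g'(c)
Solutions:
 g(c) = C1 + c^3/3 + 5*c^2/6


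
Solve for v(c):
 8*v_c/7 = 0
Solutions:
 v(c) = C1


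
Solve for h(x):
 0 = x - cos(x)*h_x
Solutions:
 h(x) = C1 + Integral(x/cos(x), x)


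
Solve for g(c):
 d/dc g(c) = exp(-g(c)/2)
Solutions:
 g(c) = 2*log(C1 + c/2)


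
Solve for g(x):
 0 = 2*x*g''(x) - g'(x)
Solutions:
 g(x) = C1 + C2*x^(3/2)


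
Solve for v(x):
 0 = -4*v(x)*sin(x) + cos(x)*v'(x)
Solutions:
 v(x) = C1/cos(x)^4


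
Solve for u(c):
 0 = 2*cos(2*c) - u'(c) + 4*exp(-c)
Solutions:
 u(c) = C1 + sin(2*c) - 4*exp(-c)


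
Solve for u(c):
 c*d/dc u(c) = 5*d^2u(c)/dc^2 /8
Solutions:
 u(c) = C1 + C2*erfi(2*sqrt(5)*c/5)


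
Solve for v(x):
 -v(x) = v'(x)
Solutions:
 v(x) = C1*exp(-x)


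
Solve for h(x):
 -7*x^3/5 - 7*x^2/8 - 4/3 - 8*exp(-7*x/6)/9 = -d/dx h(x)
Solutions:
 h(x) = C1 + 7*x^4/20 + 7*x^3/24 + 4*x/3 - 16*exp(-7*x/6)/21


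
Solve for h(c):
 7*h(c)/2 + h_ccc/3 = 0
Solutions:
 h(c) = C3*exp(-2^(2/3)*21^(1/3)*c/2) + (C1*sin(2^(2/3)*3^(5/6)*7^(1/3)*c/4) + C2*cos(2^(2/3)*3^(5/6)*7^(1/3)*c/4))*exp(2^(2/3)*21^(1/3)*c/4)


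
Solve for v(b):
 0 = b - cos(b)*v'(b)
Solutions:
 v(b) = C1 + Integral(b/cos(b), b)


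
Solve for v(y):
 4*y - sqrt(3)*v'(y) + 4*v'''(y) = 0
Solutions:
 v(y) = C1 + C2*exp(-3^(1/4)*y/2) + C3*exp(3^(1/4)*y/2) + 2*sqrt(3)*y^2/3


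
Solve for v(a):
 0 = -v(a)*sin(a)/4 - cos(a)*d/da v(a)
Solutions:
 v(a) = C1*cos(a)^(1/4)


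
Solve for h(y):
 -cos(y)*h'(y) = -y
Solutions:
 h(y) = C1 + Integral(y/cos(y), y)


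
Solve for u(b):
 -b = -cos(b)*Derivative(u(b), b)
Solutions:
 u(b) = C1 + Integral(b/cos(b), b)


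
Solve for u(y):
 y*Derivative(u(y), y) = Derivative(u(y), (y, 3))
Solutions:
 u(y) = C1 + Integral(C2*airyai(y) + C3*airybi(y), y)


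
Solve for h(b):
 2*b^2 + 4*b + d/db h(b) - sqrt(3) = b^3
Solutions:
 h(b) = C1 + b^4/4 - 2*b^3/3 - 2*b^2 + sqrt(3)*b


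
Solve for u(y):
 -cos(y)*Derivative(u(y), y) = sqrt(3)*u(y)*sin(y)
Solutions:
 u(y) = C1*cos(y)^(sqrt(3))


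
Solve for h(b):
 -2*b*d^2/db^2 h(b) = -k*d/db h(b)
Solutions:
 h(b) = C1 + b^(re(k)/2 + 1)*(C2*sin(log(b)*Abs(im(k))/2) + C3*cos(log(b)*im(k)/2))


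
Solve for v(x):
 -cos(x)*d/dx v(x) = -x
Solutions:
 v(x) = C1 + Integral(x/cos(x), x)


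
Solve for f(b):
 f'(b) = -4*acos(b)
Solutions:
 f(b) = C1 - 4*b*acos(b) + 4*sqrt(1 - b^2)


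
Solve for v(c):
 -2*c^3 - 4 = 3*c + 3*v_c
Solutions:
 v(c) = C1 - c^4/6 - c^2/2 - 4*c/3


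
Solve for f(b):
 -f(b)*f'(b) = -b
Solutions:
 f(b) = -sqrt(C1 + b^2)
 f(b) = sqrt(C1 + b^2)


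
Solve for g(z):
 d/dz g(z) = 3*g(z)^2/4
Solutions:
 g(z) = -4/(C1 + 3*z)


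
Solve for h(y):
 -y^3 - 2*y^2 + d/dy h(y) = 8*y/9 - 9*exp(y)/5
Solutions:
 h(y) = C1 + y^4/4 + 2*y^3/3 + 4*y^2/9 - 9*exp(y)/5


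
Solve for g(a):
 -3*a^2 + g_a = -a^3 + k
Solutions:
 g(a) = C1 - a^4/4 + a^3 + a*k


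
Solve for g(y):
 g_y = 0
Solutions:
 g(y) = C1


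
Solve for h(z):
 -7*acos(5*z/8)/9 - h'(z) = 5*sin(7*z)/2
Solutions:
 h(z) = C1 - 7*z*acos(5*z/8)/9 + 7*sqrt(64 - 25*z^2)/45 + 5*cos(7*z)/14


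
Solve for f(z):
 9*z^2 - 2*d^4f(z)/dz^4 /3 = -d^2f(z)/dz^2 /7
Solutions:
 f(z) = C1 + C2*z + C3*exp(-sqrt(42)*z/14) + C4*exp(sqrt(42)*z/14) - 21*z^4/4 - 294*z^2


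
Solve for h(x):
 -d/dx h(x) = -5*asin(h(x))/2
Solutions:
 Integral(1/asin(_y), (_y, h(x))) = C1 + 5*x/2


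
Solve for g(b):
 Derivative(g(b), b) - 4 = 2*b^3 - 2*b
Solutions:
 g(b) = C1 + b^4/2 - b^2 + 4*b


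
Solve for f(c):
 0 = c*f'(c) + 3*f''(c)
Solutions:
 f(c) = C1 + C2*erf(sqrt(6)*c/6)


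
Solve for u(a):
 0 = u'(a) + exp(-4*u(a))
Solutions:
 u(a) = log(-I*(C1 - 4*a)^(1/4))
 u(a) = log(I*(C1 - 4*a)^(1/4))
 u(a) = log(-(C1 - 4*a)^(1/4))
 u(a) = log(C1 - 4*a)/4


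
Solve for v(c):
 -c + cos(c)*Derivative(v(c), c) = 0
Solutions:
 v(c) = C1 + Integral(c/cos(c), c)


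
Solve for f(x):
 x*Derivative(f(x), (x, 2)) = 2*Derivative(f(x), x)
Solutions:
 f(x) = C1 + C2*x^3


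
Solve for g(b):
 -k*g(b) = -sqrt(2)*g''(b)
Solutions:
 g(b) = C1*exp(-2^(3/4)*b*sqrt(k)/2) + C2*exp(2^(3/4)*b*sqrt(k)/2)


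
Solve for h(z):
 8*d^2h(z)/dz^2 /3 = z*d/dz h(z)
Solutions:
 h(z) = C1 + C2*erfi(sqrt(3)*z/4)


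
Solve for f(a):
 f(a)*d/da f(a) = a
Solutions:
 f(a) = -sqrt(C1 + a^2)
 f(a) = sqrt(C1 + a^2)


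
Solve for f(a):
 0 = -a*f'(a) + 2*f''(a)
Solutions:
 f(a) = C1 + C2*erfi(a/2)


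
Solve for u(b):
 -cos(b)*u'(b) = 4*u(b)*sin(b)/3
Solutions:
 u(b) = C1*cos(b)^(4/3)


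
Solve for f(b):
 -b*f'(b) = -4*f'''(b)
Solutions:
 f(b) = C1 + Integral(C2*airyai(2^(1/3)*b/2) + C3*airybi(2^(1/3)*b/2), b)


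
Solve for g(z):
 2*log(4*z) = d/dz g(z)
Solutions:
 g(z) = C1 + 2*z*log(z) - 2*z + z*log(16)


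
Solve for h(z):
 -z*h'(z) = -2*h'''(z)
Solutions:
 h(z) = C1 + Integral(C2*airyai(2^(2/3)*z/2) + C3*airybi(2^(2/3)*z/2), z)


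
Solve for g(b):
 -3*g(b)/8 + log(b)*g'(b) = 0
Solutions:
 g(b) = C1*exp(3*li(b)/8)


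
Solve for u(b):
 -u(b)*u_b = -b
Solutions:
 u(b) = -sqrt(C1 + b^2)
 u(b) = sqrt(C1 + b^2)


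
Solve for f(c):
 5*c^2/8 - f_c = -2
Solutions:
 f(c) = C1 + 5*c^3/24 + 2*c


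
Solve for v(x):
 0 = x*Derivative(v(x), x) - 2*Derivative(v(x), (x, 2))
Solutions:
 v(x) = C1 + C2*erfi(x/2)


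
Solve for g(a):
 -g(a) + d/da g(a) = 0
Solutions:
 g(a) = C1*exp(a)


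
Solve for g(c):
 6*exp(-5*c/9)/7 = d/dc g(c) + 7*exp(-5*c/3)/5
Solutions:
 g(c) = C1 + 21*exp(-5*c/3)/25 - 54*exp(-5*c/9)/35


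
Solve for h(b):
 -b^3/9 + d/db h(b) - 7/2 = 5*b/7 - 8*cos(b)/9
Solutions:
 h(b) = C1 + b^4/36 + 5*b^2/14 + 7*b/2 - 8*sin(b)/9


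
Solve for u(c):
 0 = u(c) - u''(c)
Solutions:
 u(c) = C1*exp(-c) + C2*exp(c)


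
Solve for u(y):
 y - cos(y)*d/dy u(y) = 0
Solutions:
 u(y) = C1 + Integral(y/cos(y), y)
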